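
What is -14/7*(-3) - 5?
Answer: 1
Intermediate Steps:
-14/7*(-3) - 5 = -14*⅐*(-3) - 5 = -2*(-3) - 5 = 6 - 5 = 1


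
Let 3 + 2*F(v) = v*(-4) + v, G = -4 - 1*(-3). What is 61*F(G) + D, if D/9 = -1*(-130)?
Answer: 1170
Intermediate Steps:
G = -1 (G = -4 + 3 = -1)
F(v) = -3/2 - 3*v/2 (F(v) = -3/2 + (v*(-4) + v)/2 = -3/2 + (-4*v + v)/2 = -3/2 + (-3*v)/2 = -3/2 - 3*v/2)
D = 1170 (D = 9*(-1*(-130)) = 9*130 = 1170)
61*F(G) + D = 61*(-3/2 - 3/2*(-1)) + 1170 = 61*(-3/2 + 3/2) + 1170 = 61*0 + 1170 = 0 + 1170 = 1170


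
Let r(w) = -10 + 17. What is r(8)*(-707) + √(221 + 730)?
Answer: -4949 + √951 ≈ -4918.2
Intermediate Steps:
r(w) = 7
r(8)*(-707) + √(221 + 730) = 7*(-707) + √(221 + 730) = -4949 + √951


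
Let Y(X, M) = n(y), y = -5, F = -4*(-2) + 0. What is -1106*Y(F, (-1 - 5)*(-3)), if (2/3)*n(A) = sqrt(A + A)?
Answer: -1659*I*sqrt(10) ≈ -5246.2*I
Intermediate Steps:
F = 8 (F = 8 + 0 = 8)
n(A) = 3*sqrt(2)*sqrt(A)/2 (n(A) = 3*sqrt(A + A)/2 = 3*sqrt(2*A)/2 = 3*(sqrt(2)*sqrt(A))/2 = 3*sqrt(2)*sqrt(A)/2)
Y(X, M) = 3*I*sqrt(10)/2 (Y(X, M) = 3*sqrt(2)*sqrt(-5)/2 = 3*sqrt(2)*(I*sqrt(5))/2 = 3*I*sqrt(10)/2)
-1106*Y(F, (-1 - 5)*(-3)) = -1659*I*sqrt(10)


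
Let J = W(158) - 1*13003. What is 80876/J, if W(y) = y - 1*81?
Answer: -40438/6463 ≈ -6.2568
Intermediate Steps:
W(y) = -81 + y (W(y) = y - 81 = -81 + y)
J = -12926 (J = (-81 + 158) - 1*13003 = 77 - 13003 = -12926)
80876/J = 80876/(-12926) = 80876*(-1/12926) = -40438/6463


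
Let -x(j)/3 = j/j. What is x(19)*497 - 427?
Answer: -1918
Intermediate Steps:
x(j) = -3 (x(j) = -3*j/j = -3*1 = -3)
x(19)*497 - 427 = -3*497 - 427 = -1491 - 427 = -1918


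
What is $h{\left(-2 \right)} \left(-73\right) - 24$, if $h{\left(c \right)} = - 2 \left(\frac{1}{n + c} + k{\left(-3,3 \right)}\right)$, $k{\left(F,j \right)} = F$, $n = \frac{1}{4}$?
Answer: $- \frac{3818}{7} \approx -545.43$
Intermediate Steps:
$n = \frac{1}{4} \approx 0.25$
$h{\left(c \right)} = 6 - \frac{2}{\frac{1}{4} + c}$ ($h{\left(c \right)} = - 2 \left(\frac{1}{\frac{1}{4} + c} - 3\right) = - 2 \left(-3 + \frac{1}{\frac{1}{4} + c}\right) = 6 - \frac{2}{\frac{1}{4} + c}$)
$h{\left(-2 \right)} \left(-73\right) - 24 = \frac{2 \left(-1 + 12 \left(-2\right)\right)}{1 + 4 \left(-2\right)} \left(-73\right) - 24 = \frac{2 \left(-1 - 24\right)}{1 - 8} \left(-73\right) - 24 = 2 \frac{1}{-7} \left(-25\right) \left(-73\right) - 24 = 2 \left(- \frac{1}{7}\right) \left(-25\right) \left(-73\right) - 24 = \frac{50}{7} \left(-73\right) - 24 = - \frac{3650}{7} - 24 = - \frac{3818}{7}$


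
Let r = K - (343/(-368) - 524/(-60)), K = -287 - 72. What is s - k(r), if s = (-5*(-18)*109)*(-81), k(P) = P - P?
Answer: -794610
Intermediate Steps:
K = -359
r = -2024743/5520 (r = -359 - (343/(-368) - 524/(-60)) = -359 - (343*(-1/368) - 524*(-1/60)) = -359 - (-343/368 + 131/15) = -359 - 1*43063/5520 = -359 - 43063/5520 = -2024743/5520 ≈ -366.80)
k(P) = 0
s = -794610 (s = (90*109)*(-81) = 9810*(-81) = -794610)
s - k(r) = -794610 - 1*0 = -794610 + 0 = -794610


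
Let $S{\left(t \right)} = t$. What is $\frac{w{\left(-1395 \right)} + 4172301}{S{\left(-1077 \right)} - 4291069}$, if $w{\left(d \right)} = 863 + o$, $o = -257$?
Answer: $- \frac{4172907}{4292146} \approx -0.97222$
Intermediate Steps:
$w{\left(d \right)} = 606$ ($w{\left(d \right)} = 863 - 257 = 606$)
$\frac{w{\left(-1395 \right)} + 4172301}{S{\left(-1077 \right)} - 4291069} = \frac{606 + 4172301}{-1077 - 4291069} = \frac{4172907}{-4292146} = 4172907 \left(- \frac{1}{4292146}\right) = - \frac{4172907}{4292146}$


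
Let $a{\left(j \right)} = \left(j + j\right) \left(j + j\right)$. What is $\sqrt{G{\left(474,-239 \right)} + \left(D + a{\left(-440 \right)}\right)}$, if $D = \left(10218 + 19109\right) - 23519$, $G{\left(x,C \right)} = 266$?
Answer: $\sqrt{780474} \approx 883.44$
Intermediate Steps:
$D = 5808$ ($D = 29327 - 23519 = 5808$)
$a{\left(j \right)} = 4 j^{2}$ ($a{\left(j \right)} = 2 j 2 j = 4 j^{2}$)
$\sqrt{G{\left(474,-239 \right)} + \left(D + a{\left(-440 \right)}\right)} = \sqrt{266 + \left(5808 + 4 \left(-440\right)^{2}\right)} = \sqrt{266 + \left(5808 + 4 \cdot 193600\right)} = \sqrt{266 + \left(5808 + 774400\right)} = \sqrt{266 + 780208} = \sqrt{780474}$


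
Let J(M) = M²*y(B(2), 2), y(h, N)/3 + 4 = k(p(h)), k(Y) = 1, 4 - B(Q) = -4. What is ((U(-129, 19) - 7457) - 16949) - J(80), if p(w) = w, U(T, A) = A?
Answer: 33213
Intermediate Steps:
B(Q) = 8 (B(Q) = 4 - 1*(-4) = 4 + 4 = 8)
y(h, N) = -9 (y(h, N) = -12 + 3*1 = -12 + 3 = -9)
J(M) = -9*M² (J(M) = M²*(-9) = -9*M²)
((U(-129, 19) - 7457) - 16949) - J(80) = ((19 - 7457) - 16949) - (-9)*80² = (-7438 - 16949) - (-9)*6400 = -24387 - 1*(-57600) = -24387 + 57600 = 33213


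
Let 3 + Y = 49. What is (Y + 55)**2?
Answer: 10201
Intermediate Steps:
Y = 46 (Y = -3 + 49 = 46)
(Y + 55)**2 = (46 + 55)**2 = 101**2 = 10201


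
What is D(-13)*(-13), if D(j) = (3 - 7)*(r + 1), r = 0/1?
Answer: 52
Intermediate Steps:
r = 0 (r = 0*1 = 0)
D(j) = -4 (D(j) = (3 - 7)*(0 + 1) = -4*1 = -4)
D(-13)*(-13) = -4*(-13) = 52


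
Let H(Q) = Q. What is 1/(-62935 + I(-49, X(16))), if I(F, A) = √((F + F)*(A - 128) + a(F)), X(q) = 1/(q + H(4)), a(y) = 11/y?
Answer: -30838150/1940792826201 - 7*√61440490/1940792826201 ≈ -1.5918e-5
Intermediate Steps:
X(q) = 1/(4 + q) (X(q) = 1/(q + 4) = 1/(4 + q))
I(F, A) = √(11/F + 2*F*(-128 + A)) (I(F, A) = √((F + F)*(A - 128) + 11/F) = √((2*F)*(-128 + A) + 11/F) = √(2*F*(-128 + A) + 11/F) = √(11/F + 2*F*(-128 + A)))
1/(-62935 + I(-49, X(16))) = 1/(-62935 + √((11 + 2*(-49)²*(-128 + 1/(4 + 16)))/(-49))) = 1/(-62935 + √(-(11 + 2*2401*(-128 + 1/20))/49)) = 1/(-62935 + √(-(11 + 2*2401*(-2559/20))/49)) = 1/(-62935 + √(-(11 - 6144159/10)/49)) = 1/(-62935 + √(-1/49*(-6144049/10))) = 1/(-62935 + √(6144049/490)) = 1/(-62935 + √61440490/70)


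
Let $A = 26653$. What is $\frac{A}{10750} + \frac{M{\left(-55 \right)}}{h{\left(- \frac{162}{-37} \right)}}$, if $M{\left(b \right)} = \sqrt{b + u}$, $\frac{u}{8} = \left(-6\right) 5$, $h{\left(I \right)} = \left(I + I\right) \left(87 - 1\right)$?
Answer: $\frac{26653}{10750} + \frac{37 i \sqrt{295}}{27864} \approx 2.4793 + 0.022807 i$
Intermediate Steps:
$h{\left(I \right)} = 172 I$ ($h{\left(I \right)} = 2 I 86 = 172 I$)
$u = -240$ ($u = 8 \left(\left(-6\right) 5\right) = 8 \left(-30\right) = -240$)
$M{\left(b \right)} = \sqrt{-240 + b}$ ($M{\left(b \right)} = \sqrt{b - 240} = \sqrt{-240 + b}$)
$\frac{A}{10750} + \frac{M{\left(-55 \right)}}{h{\left(- \frac{162}{-37} \right)}} = \frac{26653}{10750} + \frac{\sqrt{-240 - 55}}{172 \left(- \frac{162}{-37}\right)} = 26653 \cdot \frac{1}{10750} + \frac{\sqrt{-295}}{172 \left(\left(-162\right) \left(- \frac{1}{37}\right)\right)} = \frac{26653}{10750} + \frac{i \sqrt{295}}{172 \cdot \frac{162}{37}} = \frac{26653}{10750} + \frac{i \sqrt{295}}{\frac{27864}{37}} = \frac{26653}{10750} + i \sqrt{295} \cdot \frac{37}{27864} = \frac{26653}{10750} + \frac{37 i \sqrt{295}}{27864}$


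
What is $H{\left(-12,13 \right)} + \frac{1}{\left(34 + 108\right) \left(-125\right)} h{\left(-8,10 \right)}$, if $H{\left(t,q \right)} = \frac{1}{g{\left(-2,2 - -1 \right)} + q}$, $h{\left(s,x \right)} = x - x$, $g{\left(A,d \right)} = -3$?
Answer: $\frac{1}{10} \approx 0.1$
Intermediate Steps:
$h{\left(s,x \right)} = 0$
$H{\left(t,q \right)} = \frac{1}{-3 + q}$
$H{\left(-12,13 \right)} + \frac{1}{\left(34 + 108\right) \left(-125\right)} h{\left(-8,10 \right)} = \frac{1}{-3 + 13} + \frac{1}{\left(34 + 108\right) \left(-125\right)} 0 = \frac{1}{10} + \frac{1}{142} \left(- \frac{1}{125}\right) 0 = \frac{1}{10} - 0 = \frac{1}{10} + 0 = \frac{1}{10}$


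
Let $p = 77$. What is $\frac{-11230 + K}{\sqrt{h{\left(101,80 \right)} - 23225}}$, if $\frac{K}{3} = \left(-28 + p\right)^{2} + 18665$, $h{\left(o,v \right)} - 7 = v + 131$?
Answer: $- \frac{51968 i \sqrt{23007}}{23007} \approx - 342.61 i$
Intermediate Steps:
$h{\left(o,v \right)} = 138 + v$ ($h{\left(o,v \right)} = 7 + \left(v + 131\right) = 7 + \left(131 + v\right) = 138 + v$)
$K = 63198$ ($K = 3 \left(\left(-28 + 77\right)^{2} + 18665\right) = 3 \left(49^{2} + 18665\right) = 3 \left(2401 + 18665\right) = 3 \cdot 21066 = 63198$)
$\frac{-11230 + K}{\sqrt{h{\left(101,80 \right)} - 23225}} = \frac{-11230 + 63198}{\sqrt{\left(138 + 80\right) - 23225}} = \frac{51968}{\sqrt{218 - 23225}} = \frac{51968}{\sqrt{-23007}} = \frac{51968}{i \sqrt{23007}} = 51968 \left(- \frac{i \sqrt{23007}}{23007}\right) = - \frac{51968 i \sqrt{23007}}{23007}$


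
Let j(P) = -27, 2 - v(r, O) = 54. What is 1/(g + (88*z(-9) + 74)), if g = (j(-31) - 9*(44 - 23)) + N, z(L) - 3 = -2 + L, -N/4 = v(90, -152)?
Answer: -1/638 ≈ -0.0015674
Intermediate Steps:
v(r, O) = -52 (v(r, O) = 2 - 1*54 = 2 - 54 = -52)
N = 208 (N = -4*(-52) = 208)
z(L) = 1 + L (z(L) = 3 + (-2 + L) = 1 + L)
g = -8 (g = (-27 - 9*(44 - 23)) + 208 = (-27 - 9*21) + 208 = (-27 - 189) + 208 = -216 + 208 = -8)
1/(g + (88*z(-9) + 74)) = 1/(-8 + (88*(1 - 9) + 74)) = 1/(-8 + (88*(-8) + 74)) = 1/(-8 + (-704 + 74)) = 1/(-8 - 630) = 1/(-638) = -1/638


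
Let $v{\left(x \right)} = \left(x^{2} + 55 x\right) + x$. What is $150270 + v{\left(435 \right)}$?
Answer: $363855$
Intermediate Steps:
$v{\left(x \right)} = x^{2} + 56 x$
$150270 + v{\left(435 \right)} = 150270 + 435 \left(56 + 435\right) = 150270 + 435 \cdot 491 = 150270 + 213585 = 363855$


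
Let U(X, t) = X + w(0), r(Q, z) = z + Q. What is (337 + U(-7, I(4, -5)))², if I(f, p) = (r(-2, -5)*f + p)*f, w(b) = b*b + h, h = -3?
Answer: 106929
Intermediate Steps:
r(Q, z) = Q + z
w(b) = -3 + b² (w(b) = b*b - 3 = b² - 3 = -3 + b²)
I(f, p) = f*(p - 7*f) (I(f, p) = ((-2 - 5)*f + p)*f = (-7*f + p)*f = (p - 7*f)*f = f*(p - 7*f))
U(X, t) = -3 + X (U(X, t) = X + (-3 + 0²) = X + (-3 + 0) = X - 3 = -3 + X)
(337 + U(-7, I(4, -5)))² = (337 + (-3 - 7))² = (337 - 10)² = 327² = 106929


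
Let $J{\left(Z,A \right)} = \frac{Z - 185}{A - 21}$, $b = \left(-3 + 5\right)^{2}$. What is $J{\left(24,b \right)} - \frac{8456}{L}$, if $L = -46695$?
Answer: $\frac{7661647}{793815} \approx 9.6517$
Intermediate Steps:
$b = 4$ ($b = 2^{2} = 4$)
$J{\left(Z,A \right)} = \frac{-185 + Z}{-21 + A}$
$J{\left(24,b \right)} - \frac{8456}{L} = \frac{-185 + 24}{-21 + 4} - \frac{8456}{-46695} = \frac{1}{-17} \left(-161\right) - - \frac{8456}{46695} = \left(- \frac{1}{17}\right) \left(-161\right) + \frac{8456}{46695} = \frac{161}{17} + \frac{8456}{46695} = \frac{7661647}{793815}$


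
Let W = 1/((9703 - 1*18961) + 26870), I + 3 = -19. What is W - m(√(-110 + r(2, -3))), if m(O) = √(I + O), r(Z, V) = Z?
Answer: 1/17612 - √(-22 + 6*I*√3) ≈ -1.0795 - 4.8131*I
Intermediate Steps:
I = -22 (I = -3 - 19 = -22)
m(O) = √(-22 + O)
W = 1/17612 (W = 1/((9703 - 18961) + 26870) = 1/(-9258 + 26870) = 1/17612 ≈ 5.6779e-5)
W - m(√(-110 + r(2, -3))) = 1/17612 - √(-22 + √(-110 + 2)) = 1/17612 - √(-22 + √(-108)) = 1/17612 - √(-22 + 6*I*√3)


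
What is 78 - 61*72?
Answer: -4314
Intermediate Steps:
78 - 61*72 = 78 - 4392 = -4314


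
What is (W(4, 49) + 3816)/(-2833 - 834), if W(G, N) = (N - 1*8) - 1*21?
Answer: -3836/3667 ≈ -1.0461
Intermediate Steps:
W(G, N) = -29 + N (W(G, N) = (N - 8) - 21 = (-8 + N) - 21 = -29 + N)
(W(4, 49) + 3816)/(-2833 - 834) = ((-29 + 49) + 3816)/(-2833 - 834) = (20 + 3816)/(-3667) = 3836*(-1/3667) = -3836/3667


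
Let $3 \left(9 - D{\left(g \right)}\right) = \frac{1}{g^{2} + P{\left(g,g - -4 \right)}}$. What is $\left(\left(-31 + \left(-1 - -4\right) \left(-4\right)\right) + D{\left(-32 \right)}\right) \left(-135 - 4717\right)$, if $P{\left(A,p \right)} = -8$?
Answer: $\frac{125706829}{762} \approx 1.6497 \cdot 10^{5}$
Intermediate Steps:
$D{\left(g \right)} = 9 - \frac{1}{3 \left(-8 + g^{2}\right)}$ ($D{\left(g \right)} = 9 - \frac{1}{3 \left(g^{2} - 8\right)} = 9 - \frac{1}{3 \left(-8 + g^{2}\right)}$)
$\left(\left(-31 + \left(-1 - -4\right) \left(-4\right)\right) + D{\left(-32 \right)}\right) \left(-135 - 4717\right) = \left(\left(-31 + \left(-1 - -4\right) \left(-4\right)\right) + \frac{-217 + 27 \left(-32\right)^{2}}{3 \left(-8 + \left(-32\right)^{2}\right)}\right) \left(-135 - 4717\right) = \left(\left(-31 + \left(-1 + 4\right) \left(-4\right)\right) + \frac{-217 + 27 \cdot 1024}{3 \left(-8 + 1024\right)}\right) \left(-4852\right) = \left(\left(-31 + 3 \left(-4\right)\right) + \frac{-217 + 27648}{3 \cdot 1016}\right) \left(-4852\right) = \left(\left(-31 - 12\right) + \frac{1}{3} \cdot \frac{1}{1016} \cdot 27431\right) \left(-4852\right) = \left(-43 + \frac{27431}{3048}\right) \left(-4852\right) = \left(- \frac{103633}{3048}\right) \left(-4852\right) = \frac{125706829}{762}$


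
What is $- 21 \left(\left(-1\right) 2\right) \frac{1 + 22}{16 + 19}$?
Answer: $\frac{138}{5} \approx 27.6$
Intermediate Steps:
$- 21 \left(\left(-1\right) 2\right) \frac{1 + 22}{16 + 19} = \left(-21\right) \left(-2\right) \frac{23}{35} = 42 \cdot 23 \cdot \frac{1}{35} = 42 \cdot \frac{23}{35} = \frac{138}{5}$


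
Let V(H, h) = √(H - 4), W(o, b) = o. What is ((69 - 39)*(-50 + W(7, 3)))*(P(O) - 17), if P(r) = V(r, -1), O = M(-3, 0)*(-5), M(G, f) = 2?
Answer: 21930 - 1290*I*√14 ≈ 21930.0 - 4826.7*I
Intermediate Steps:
V(H, h) = √(-4 + H)
O = -10 (O = 2*(-5) = -10)
P(r) = √(-4 + r)
((69 - 39)*(-50 + W(7, 3)))*(P(O) - 17) = ((69 - 39)*(-50 + 7))*(√(-4 - 10) - 17) = (30*(-43))*(√(-14) - 17) = -1290*(I*√14 - 17) = -1290*(-17 + I*√14) = 21930 - 1290*I*√14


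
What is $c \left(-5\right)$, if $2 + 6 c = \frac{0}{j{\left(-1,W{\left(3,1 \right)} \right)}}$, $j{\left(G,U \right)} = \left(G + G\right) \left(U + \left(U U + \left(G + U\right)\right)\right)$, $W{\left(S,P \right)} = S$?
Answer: $\frac{5}{3} \approx 1.6667$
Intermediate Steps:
$j{\left(G,U \right)} = 2 G \left(G + U^{2} + 2 U\right)$ ($j{\left(G,U \right)} = 2 G \left(U + \left(U^{2} + \left(G + U\right)\right)\right) = 2 G \left(U + \left(G + U + U^{2}\right)\right) = 2 G \left(G + U^{2} + 2 U\right)$)
$c = - \frac{1}{3}$ ($c = - \frac{1}{3} + \frac{0 \frac{1}{2 \left(-1\right) \left(-1 + 3^{2} + 2 \cdot 3\right)}}{6} = - \frac{1}{3} + \frac{0 \frac{1}{2 \left(-1\right) \left(-1 + 9 + 6\right)}}{6} = - \frac{1}{3} + \frac{0 \frac{1}{2 \left(-1\right) 14}}{6} = - \frac{1}{3} + \frac{0 \frac{1}{-28}}{6} = - \frac{1}{3} + \frac{0 \left(- \frac{1}{28}\right)}{6} = - \frac{1}{3} + \frac{1}{6} \cdot 0 = - \frac{1}{3} + 0 = - \frac{1}{3} \approx -0.33333$)
$c \left(-5\right) = \left(- \frac{1}{3}\right) \left(-5\right) = \frac{5}{3}$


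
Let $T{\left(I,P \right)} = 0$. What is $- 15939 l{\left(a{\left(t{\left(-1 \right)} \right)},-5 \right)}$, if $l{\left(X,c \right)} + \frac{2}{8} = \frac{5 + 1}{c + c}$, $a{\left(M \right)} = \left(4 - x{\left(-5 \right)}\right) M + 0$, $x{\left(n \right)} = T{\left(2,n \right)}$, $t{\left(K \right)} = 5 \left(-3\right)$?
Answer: $\frac{270963}{20} \approx 13548.0$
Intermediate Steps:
$t{\left(K \right)} = -15$
$x{\left(n \right)} = 0$
$a{\left(M \right)} = 4 M$ ($a{\left(M \right)} = \left(4 - 0\right) M + 0 = \left(4 + 0\right) M + 0 = 4 M + 0 = 4 M$)
$l{\left(X,c \right)} = - \frac{1}{4} + \frac{3}{c}$ ($l{\left(X,c \right)} = - \frac{1}{4} + \frac{5 + 1}{c + c} = - \frac{1}{4} + \frac{6}{2 c} = - \frac{1}{4} + 6 \frac{1}{2 c} = - \frac{1}{4} + \frac{3}{c}$)
$- 15939 l{\left(a{\left(t{\left(-1 \right)} \right)},-5 \right)} = - 15939 \frac{12 - -5}{4 \left(-5\right)} = - 15939 \cdot \frac{1}{4} \left(- \frac{1}{5}\right) \left(12 + 5\right) = - 15939 \cdot \frac{1}{4} \left(- \frac{1}{5}\right) 17 = \left(-15939\right) \left(- \frac{17}{20}\right) = \frac{270963}{20}$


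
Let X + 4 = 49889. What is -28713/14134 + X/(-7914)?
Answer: -233077318/27964119 ≈ -8.3349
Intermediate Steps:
X = 49885 (X = -4 + 49889 = 49885)
-28713/14134 + X/(-7914) = -28713/14134 + 49885/(-7914) = -28713*1/14134 + 49885*(-1/7914) = -28713/14134 - 49885/7914 = -233077318/27964119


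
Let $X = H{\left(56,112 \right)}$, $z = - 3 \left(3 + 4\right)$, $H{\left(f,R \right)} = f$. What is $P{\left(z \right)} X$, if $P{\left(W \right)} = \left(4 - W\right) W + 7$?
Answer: $-29008$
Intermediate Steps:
$z = -21$ ($z = \left(-3\right) 7 = -21$)
$X = 56$
$P{\left(W \right)} = 7 + W \left(4 - W\right)$ ($P{\left(W \right)} = W \left(4 - W\right) + 7 = 7 + W \left(4 - W\right)$)
$P{\left(z \right)} X = \left(7 - \left(-21\right)^{2} + 4 \left(-21\right)\right) 56 = \left(7 - 441 - 84\right) 56 = \left(-518\right) 56 = -29008$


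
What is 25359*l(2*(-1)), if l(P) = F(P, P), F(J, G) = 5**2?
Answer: 633975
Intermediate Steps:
F(J, G) = 25
l(P) = 25
25359*l(2*(-1)) = 25359*25 = 633975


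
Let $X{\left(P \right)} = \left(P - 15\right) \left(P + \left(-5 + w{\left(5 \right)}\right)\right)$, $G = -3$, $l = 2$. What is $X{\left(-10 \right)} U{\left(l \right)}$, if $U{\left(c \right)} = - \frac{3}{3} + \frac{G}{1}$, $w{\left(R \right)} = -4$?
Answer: $-1900$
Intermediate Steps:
$X{\left(P \right)} = \left(-15 + P\right) \left(-9 + P\right)$ ($X{\left(P \right)} = \left(P - 15\right) \left(P - 9\right) = \left(-15 + P\right) \left(P - 9\right) = \left(-15 + P\right) \left(-9 + P\right)$)
$U{\left(c \right)} = -4$ ($U{\left(c \right)} = - \frac{3}{3} - \frac{3}{1} = \left(-3\right) \frac{1}{3} - 3 = -1 - 3 = -4$)
$X{\left(-10 \right)} U{\left(l \right)} = \left(135 + \left(-10\right)^{2} - -240\right) \left(-4\right) = \left(135 + 100 + 240\right) \left(-4\right) = 475 \left(-4\right) = -1900$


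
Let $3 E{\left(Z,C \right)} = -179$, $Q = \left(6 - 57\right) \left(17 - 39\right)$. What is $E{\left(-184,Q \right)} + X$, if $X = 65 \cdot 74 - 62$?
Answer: $\frac{14065}{3} \approx 4688.3$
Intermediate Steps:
$Q = 1122$ ($Q = \left(-51\right) \left(-22\right) = 1122$)
$E{\left(Z,C \right)} = - \frac{179}{3}$ ($E{\left(Z,C \right)} = \frac{1}{3} \left(-179\right) = - \frac{179}{3}$)
$X = 4748$ ($X = 4810 - 62 = 4748$)
$E{\left(-184,Q \right)} + X = - \frac{179}{3} + 4748 = \frac{14065}{3}$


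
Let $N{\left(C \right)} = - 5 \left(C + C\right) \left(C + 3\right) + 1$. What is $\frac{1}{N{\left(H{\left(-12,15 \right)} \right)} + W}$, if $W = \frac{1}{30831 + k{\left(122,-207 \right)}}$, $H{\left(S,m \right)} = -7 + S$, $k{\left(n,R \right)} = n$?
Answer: $- \frac{30953}{94066166} \approx -0.00032906$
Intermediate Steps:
$W = \frac{1}{30953}$ ($W = \frac{1}{30831 + 122} = \frac{1}{30953} \approx 3.2307 \cdot 10^{-5}$)
$N{\left(C \right)} = 1 - 10 C \left(3 + C\right)$ ($N{\left(C \right)} = - 5 \cdot 2 C \left(3 + C\right) + 1 = - 10 C \left(3 + C\right) + 1 = 1 - 10 C \left(3 + C\right)$)
$\frac{1}{N{\left(H{\left(-12,15 \right)} \right)} + W} = \frac{1}{\left(1 - 30 \left(-7 - 12\right) - 10 \left(-7 - 12\right)^{2}\right) + \frac{1}{30953}} = \frac{1}{\left(1 - -570 - 10 \left(-19\right)^{2}\right) + \frac{1}{30953}} = \frac{1}{\left(1 + 570 - 3610\right) + \frac{1}{30953}} = \frac{1}{-3039 + \frac{1}{30953}} = \frac{1}{- \frac{94066166}{30953}} = - \frac{30953}{94066166}$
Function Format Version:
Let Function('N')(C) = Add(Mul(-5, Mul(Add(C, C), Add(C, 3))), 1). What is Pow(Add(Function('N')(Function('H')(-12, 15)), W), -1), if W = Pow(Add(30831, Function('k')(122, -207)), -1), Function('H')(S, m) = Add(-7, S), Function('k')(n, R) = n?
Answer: Rational(-30953, 94066166) ≈ -0.00032906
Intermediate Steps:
W = Rational(1, 30953) (W = Pow(Add(30831, 122), -1) = Pow(30953, -1) = Rational(1, 30953) ≈ 3.2307e-5)
Function('N')(C) = Add(1, Mul(-10, C, Add(3, C))) (Function('N')(C) = Add(Mul(-5, Mul(Mul(2, C), Add(3, C))), 1) = Add(Mul(-5, Mul(2, C, Add(3, C))), 1) = Add(Mul(-10, C, Add(3, C)), 1) = Add(1, Mul(-10, C, Add(3, C))))
Pow(Add(Function('N')(Function('H')(-12, 15)), W), -1) = Pow(Add(Add(1, Mul(-30, Add(-7, -12)), Mul(-10, Pow(Add(-7, -12), 2))), Rational(1, 30953)), -1) = Pow(Add(Add(1, Mul(-30, -19), Mul(-10, Pow(-19, 2))), Rational(1, 30953)), -1) = Pow(Add(Add(1, 570, Mul(-10, 361)), Rational(1, 30953)), -1) = Pow(Add(Add(1, 570, -3610), Rational(1, 30953)), -1) = Pow(Add(-3039, Rational(1, 30953)), -1) = Pow(Rational(-94066166, 30953), -1) = Rational(-30953, 94066166)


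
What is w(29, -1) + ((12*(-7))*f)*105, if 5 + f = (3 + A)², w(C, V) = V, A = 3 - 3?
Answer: -35281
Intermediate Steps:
A = 0
f = 4 (f = -5 + (3 + 0)² = -5 + 3² = -5 + 9 = 4)
w(29, -1) + ((12*(-7))*f)*105 = -1 + ((12*(-7))*4)*105 = -1 - 84*4*105 = -1 - 336*105 = -1 - 35280 = -35281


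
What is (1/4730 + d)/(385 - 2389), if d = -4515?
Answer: 21355949/9478920 ≈ 2.2530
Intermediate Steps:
(1/4730 + d)/(385 - 2389) = (1/4730 - 4515)/(385 - 2389) = (1/4730 - 4515)/(-2004) = -21355949/4730*(-1/2004) = 21355949/9478920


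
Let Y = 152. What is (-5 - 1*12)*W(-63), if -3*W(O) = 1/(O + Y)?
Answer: 17/267 ≈ 0.063670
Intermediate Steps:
W(O) = -1/(3*(152 + O)) (W(O) = -1/(3*(O + 152)) = -1/(3*(152 + O)))
(-5 - 1*12)*W(-63) = (-5 - 1*12)*(-1/(456 + 3*(-63))) = (-5 - 12)*(-1/(456 - 189)) = -(-17)/267 = -17*(-1/267) = 17/267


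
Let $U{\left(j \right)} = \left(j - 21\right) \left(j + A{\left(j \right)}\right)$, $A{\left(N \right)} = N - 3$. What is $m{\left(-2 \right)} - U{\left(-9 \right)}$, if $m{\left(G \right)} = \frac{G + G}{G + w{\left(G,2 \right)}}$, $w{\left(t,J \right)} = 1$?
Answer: $-626$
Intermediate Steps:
$A{\left(N \right)} = -3 + N$
$U{\left(j \right)} = \left(-21 + j\right) \left(-3 + 2 j\right)$ ($U{\left(j \right)} = \left(j - 21\right) \left(j + \left(-3 + j\right)\right) = \left(-21 + j\right) \left(-3 + 2 j\right)$)
$m{\left(G \right)} = \frac{2 G}{1 + G}$ ($m{\left(G \right)} = \frac{G + G}{G + 1} = \frac{2 G}{1 + G}$)
$m{\left(-2 \right)} - U{\left(-9 \right)} = 2 \left(-2\right) \frac{1}{1 - 2} - \left(63 - -405 + 2 \left(-9\right)^{2}\right) = 2 \left(-2\right) \frac{1}{-1} - \left(63 + 405 + 2 \cdot 81\right) = 2 \left(-2\right) \left(-1\right) - \left(63 + 405 + 162\right) = 4 - 630 = -626$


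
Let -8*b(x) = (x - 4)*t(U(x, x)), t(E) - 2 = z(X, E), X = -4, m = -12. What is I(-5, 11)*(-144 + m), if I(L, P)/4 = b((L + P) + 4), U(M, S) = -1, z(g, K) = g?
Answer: -936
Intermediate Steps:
t(E) = -2 (t(E) = 2 - 4 = -2)
b(x) = -1 + x/4 (b(x) = -(x - 4)*(-2)/8 = -(-4 + x)*(-2)/8 = -(8 - 2*x)/8 = -1 + x/4)
I(L, P) = L + P (I(L, P) = 4*(-1 + ((L + P) + 4)/4) = 4*(-1 + (4 + L + P)/4) = 4*(-1 + (1 + L/4 + P/4)) = 4*(L/4 + P/4) = L + P)
I(-5, 11)*(-144 + m) = (-5 + 11)*(-144 - 12) = 6*(-156) = -936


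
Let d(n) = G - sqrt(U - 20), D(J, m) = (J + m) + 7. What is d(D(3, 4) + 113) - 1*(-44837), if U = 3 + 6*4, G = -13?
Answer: 44824 - sqrt(7) ≈ 44821.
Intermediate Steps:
U = 27 (U = 3 + 24 = 27)
D(J, m) = 7 + J + m
d(n) = -13 - sqrt(7) (d(n) = -13 - sqrt(27 - 20) = -13 - sqrt(7))
d(D(3, 4) + 113) - 1*(-44837) = (-13 - sqrt(7)) - 1*(-44837) = (-13 - sqrt(7)) + 44837 = 44824 - sqrt(7)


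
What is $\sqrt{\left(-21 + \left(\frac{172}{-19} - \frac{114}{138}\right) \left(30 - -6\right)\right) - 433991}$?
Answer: $\frac{4 i \sqrt{5184422042}}{437} \approx 659.07 i$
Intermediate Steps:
$\sqrt{\left(-21 + \left(\frac{172}{-19} - \frac{114}{138}\right) \left(30 - -6\right)\right) - 433991} = \sqrt{\left(-21 + \left(172 \left(- \frac{1}{19}\right) - \frac{19}{23}\right) \left(30 + 6\right)\right) - 433991} = \sqrt{\left(-21 + \left(- \frac{172}{19} - \frac{19}{23}\right) 36\right) - 433991} = \sqrt{\left(-21 - \frac{155412}{437}\right) - 433991} = \sqrt{- \frac{164589}{437} - 433991} = \sqrt{- \frac{189818656}{437}} = \frac{4 i \sqrt{5184422042}}{437}$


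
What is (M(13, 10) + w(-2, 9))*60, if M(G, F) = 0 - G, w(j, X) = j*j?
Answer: -540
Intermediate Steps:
w(j, X) = j²
M(G, F) = -G
(M(13, 10) + w(-2, 9))*60 = (-1*13 + (-2)²)*60 = (-13 + 4)*60 = -9*60 = -540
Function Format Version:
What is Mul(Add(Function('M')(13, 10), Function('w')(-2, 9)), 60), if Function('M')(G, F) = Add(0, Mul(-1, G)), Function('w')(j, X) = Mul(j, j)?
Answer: -540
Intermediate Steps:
Function('w')(j, X) = Pow(j, 2)
Function('M')(G, F) = Mul(-1, G)
Mul(Add(Function('M')(13, 10), Function('w')(-2, 9)), 60) = Mul(Add(Mul(-1, 13), Pow(-2, 2)), 60) = Mul(Add(-13, 4), 60) = Mul(-9, 60) = -540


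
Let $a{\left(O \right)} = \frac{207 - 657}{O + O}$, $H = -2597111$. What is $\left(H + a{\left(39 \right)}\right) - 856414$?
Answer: $- \frac{44895900}{13} \approx -3.4535 \cdot 10^{6}$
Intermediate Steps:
$a{\left(O \right)} = - \frac{225}{O}$ ($a{\left(O \right)} = - \frac{450}{2 O} = - 450 \frac{1}{2 O} = - \frac{225}{O}$)
$\left(H + a{\left(39 \right)}\right) - 856414 = \left(-2597111 - \frac{225}{39}\right) - 856414 = \left(-2597111 - \frac{75}{13}\right) - 856414 = - \frac{33762518}{13} - 856414 = - \frac{44895900}{13}$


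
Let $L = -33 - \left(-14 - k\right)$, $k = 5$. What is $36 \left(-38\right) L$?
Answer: $19152$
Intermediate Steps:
$L = -14$ ($L = -33 - \left(-14 - 5\right) = -33 - -19 = -33 + 19 = -14$)
$36 \left(-38\right) L = 36 \left(-38\right) \left(-14\right) = \left(-1368\right) \left(-14\right) = 19152$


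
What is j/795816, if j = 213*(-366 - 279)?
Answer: -15265/88424 ≈ -0.17263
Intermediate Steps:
j = -137385 (j = 213*(-645) = -137385)
j/795816 = -137385/795816 = -137385*1/795816 = -15265/88424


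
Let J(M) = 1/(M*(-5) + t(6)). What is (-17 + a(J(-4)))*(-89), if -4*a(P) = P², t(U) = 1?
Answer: 2669021/1764 ≈ 1513.1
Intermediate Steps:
J(M) = 1/(1 - 5*M) (J(M) = 1/(M*(-5) + 1) = 1/(-5*M + 1) = 1/(1 - 5*M))
a(P) = -P²/4
(-17 + a(J(-4)))*(-89) = (-17 - 1/(4*(-1 + 5*(-4))²))*(-89) = (-17 - 1/(4*(-1 - 20)²))*(-89) = (-17 - (-1/(-21))²/4)*(-89) = (-17 - (-1*(-1/21))²/4)*(-89) = (-17 - (1/21)²/4)*(-89) = (-17 - ¼*1/441)*(-89) = (-17 - 1/1764)*(-89) = -29989/1764*(-89) = 2669021/1764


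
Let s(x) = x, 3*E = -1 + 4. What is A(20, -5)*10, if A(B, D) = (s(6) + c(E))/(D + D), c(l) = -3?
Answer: -3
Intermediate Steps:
E = 1 (E = (-1 + 4)/3 = (⅓)*3 = 1)
A(B, D) = 3/(2*D) (A(B, D) = (6 - 3)/(D + D) = 3/((2*D)) = 3*(1/(2*D)) = 3/(2*D))
A(20, -5)*10 = ((3/2)/(-5))*10 = ((3/2)*(-⅕))*10 = -3/10*10 = -3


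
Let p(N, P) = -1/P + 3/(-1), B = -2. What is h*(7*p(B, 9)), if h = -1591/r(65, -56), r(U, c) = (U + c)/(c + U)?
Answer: 311836/9 ≈ 34648.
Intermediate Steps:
r(U, c) = 1 (r(U, c) = (U + c)/(U + c) = 1)
p(N, P) = -3 - 1/P (p(N, P) = -1/P + 3*(-1) = -1/P - 3 = -3 - 1/P)
h = -1591 (h = -1591/1 = -1591*1 = -1591)
h*(7*p(B, 9)) = -11137*(-3 - 1/9) = -11137*(-3 - 1*⅑) = -11137*(-3 - ⅑) = -11137*(-28)/9 = -1591*(-196/9) = 311836/9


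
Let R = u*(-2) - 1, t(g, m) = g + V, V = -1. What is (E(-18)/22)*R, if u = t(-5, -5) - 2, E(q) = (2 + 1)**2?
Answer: 135/22 ≈ 6.1364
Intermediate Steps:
E(q) = 9 (E(q) = 3**2 = 9)
t(g, m) = -1 + g (t(g, m) = g - 1 = -1 + g)
u = -8 (u = (-1 - 5) - 2 = -6 - 2 = -8)
R = 15 (R = -8*(-2) - 1 = 16 - 1 = 15)
(E(-18)/22)*R = (9/22)*15 = 135/22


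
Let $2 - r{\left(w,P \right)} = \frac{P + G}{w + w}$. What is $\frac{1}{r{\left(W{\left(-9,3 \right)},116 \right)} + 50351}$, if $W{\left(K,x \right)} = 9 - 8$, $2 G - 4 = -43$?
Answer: $\frac{4}{201219} \approx 1.9879 \cdot 10^{-5}$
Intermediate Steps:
$G = - \frac{39}{2}$ ($G = 2 + \frac{1}{2} \left(-43\right) = 2 - \frac{43}{2} = - \frac{39}{2} \approx -19.5$)
$W{\left(K,x \right)} = 1$
$r{\left(w,P \right)} = 2 - \frac{- \frac{39}{2} + P}{2 w}$ ($r{\left(w,P \right)} = 2 - \frac{P - \frac{39}{2}}{w + w} = 2 - \frac{- \frac{39}{2} + P}{2 w}$)
$\frac{1}{r{\left(W{\left(-9,3 \right)},116 \right)} + 50351} = \frac{1}{\frac{39 - 232 + 8 \cdot 1}{4 \cdot 1} + 50351} = \frac{1}{\frac{1}{4} \cdot 1 \left(39 - 232 + 8\right) + 50351} = \frac{1}{\frac{1}{4} \cdot 1 \left(-185\right) + 50351} = \frac{1}{- \frac{185}{4} + 50351} = \frac{1}{\frac{201219}{4}} = \frac{4}{201219}$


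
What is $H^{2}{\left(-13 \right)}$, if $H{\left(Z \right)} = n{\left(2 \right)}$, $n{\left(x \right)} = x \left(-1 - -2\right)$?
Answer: $4$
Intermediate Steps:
$n{\left(x \right)} = x$ ($n{\left(x \right)} = x \left(-1 + 2\right) = x 1 = x$)
$H{\left(Z \right)} = 2$
$H^{2}{\left(-13 \right)} = 2^{2} = 4$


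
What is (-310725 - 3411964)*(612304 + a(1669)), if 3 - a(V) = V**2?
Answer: 8090348760006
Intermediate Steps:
a(V) = 3 - V**2
(-310725 - 3411964)*(612304 + a(1669)) = (-310725 - 3411964)*(612304 + (3 - 1*1669**2)) = -3722689*(612304 + (3 - 1*2785561)) = -3722689*(612304 + (3 - 2785561)) = -3722689*(612304 - 2785558) = -3722689*(-2173254) = 8090348760006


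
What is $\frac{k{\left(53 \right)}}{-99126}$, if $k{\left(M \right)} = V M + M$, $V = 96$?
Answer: $- \frac{5141}{99126} \approx -0.051863$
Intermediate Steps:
$k{\left(M \right)} = 97 M$ ($k{\left(M \right)} = 96 M + M = 97 M$)
$\frac{k{\left(53 \right)}}{-99126} = \frac{97 \cdot 53}{-99126} = 5141 \left(- \frac{1}{99126}\right) = - \frac{5141}{99126}$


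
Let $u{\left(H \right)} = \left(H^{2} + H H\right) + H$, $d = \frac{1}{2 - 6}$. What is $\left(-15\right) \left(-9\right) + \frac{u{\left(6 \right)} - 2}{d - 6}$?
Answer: $\frac{3071}{25} \approx 122.84$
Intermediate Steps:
$d = - \frac{1}{4}$ ($d = \frac{1}{-4} = - \frac{1}{4} \approx -0.25$)
$u{\left(H \right)} = H + 2 H^{2}$ ($u{\left(H \right)} = \left(H^{2} + H^{2}\right) + H = 2 H^{2} + H = H + 2 H^{2}$)
$\left(-15\right) \left(-9\right) + \frac{u{\left(6 \right)} - 2}{d - 6} = \left(-15\right) \left(-9\right) + \frac{6 \left(1 + 2 \cdot 6\right) - 2}{- \frac{1}{4} - 6} = 135 + \frac{6 \left(1 + 12\right) - 2}{- \frac{25}{4}} = 135 + \left(6 \cdot 13 - 2\right) \left(- \frac{4}{25}\right) = 135 + \left(78 - 2\right) \left(- \frac{4}{25}\right) = 135 + 76 \left(- \frac{4}{25}\right) = 135 - \frac{304}{25} = \frac{3071}{25}$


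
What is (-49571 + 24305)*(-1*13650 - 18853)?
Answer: 821220798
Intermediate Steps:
(-49571 + 24305)*(-1*13650 - 18853) = -25266*(-13650 - 18853) = -25266*(-32503) = 821220798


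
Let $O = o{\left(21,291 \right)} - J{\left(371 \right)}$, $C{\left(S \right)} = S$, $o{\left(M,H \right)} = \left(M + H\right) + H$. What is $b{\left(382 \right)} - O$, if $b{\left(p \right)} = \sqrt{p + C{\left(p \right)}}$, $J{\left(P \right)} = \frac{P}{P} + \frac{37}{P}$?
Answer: $- \frac{223305}{371} + 2 \sqrt{191} \approx -574.26$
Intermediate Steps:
$o{\left(M,H \right)} = M + 2 H$ ($o{\left(M,H \right)} = \left(H + M\right) + H = M + 2 H$)
$J{\left(P \right)} = 1 + \frac{37}{P}$
$b{\left(p \right)} = \sqrt{2} \sqrt{p}$ ($b{\left(p \right)} = \sqrt{p + p} = \sqrt{2 p} = \sqrt{2} \sqrt{p}$)
$O = \frac{223305}{371}$ ($O = \left(21 + 2 \cdot 291\right) - \frac{37 + 371}{371} = \left(21 + 582\right) - \frac{1}{371} \cdot 408 = 603 - \frac{408}{371} = \frac{223305}{371} \approx 601.9$)
$b{\left(382 \right)} - O = \sqrt{2} \sqrt{382} - \frac{223305}{371} = 2 \sqrt{191} - \frac{223305}{371} = - \frac{223305}{371} + 2 \sqrt{191}$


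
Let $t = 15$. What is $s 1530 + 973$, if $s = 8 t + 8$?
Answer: $196813$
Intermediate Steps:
$s = 128$ ($s = 8 \cdot 15 + 8 = 120 + 8 = 128$)
$s 1530 + 973 = 128 \cdot 1530 + 973 = 195840 + 973 = 196813$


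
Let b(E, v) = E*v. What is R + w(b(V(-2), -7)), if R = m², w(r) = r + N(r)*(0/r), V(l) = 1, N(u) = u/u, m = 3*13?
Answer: 1514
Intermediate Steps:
m = 39
N(u) = 1
w(r) = r (w(r) = r + 1*(0/r) = r + 1*0 = r + 0 = r)
R = 1521 (R = 39² = 1521)
R + w(b(V(-2), -7)) = 1521 + 1*(-7) = 1521 - 7 = 1514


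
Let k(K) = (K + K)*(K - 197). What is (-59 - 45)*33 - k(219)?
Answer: -13068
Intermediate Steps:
k(K) = 2*K*(-197 + K) (k(K) = (2*K)*(-197 + K) = 2*K*(-197 + K))
(-59 - 45)*33 - k(219) = (-59 - 45)*33 - 2*219*(-197 + 219) = -104*33 - 2*219*22 = -3432 - 1*9636 = -3432 - 9636 = -13068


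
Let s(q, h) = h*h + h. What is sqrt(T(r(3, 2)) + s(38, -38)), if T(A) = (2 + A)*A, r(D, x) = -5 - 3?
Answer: sqrt(1454) ≈ 38.131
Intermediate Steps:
s(q, h) = h + h**2 (s(q, h) = h**2 + h = h + h**2)
r(D, x) = -8
T(A) = A*(2 + A)
sqrt(T(r(3, 2)) + s(38, -38)) = sqrt(-8*(2 - 8) - 38*(1 - 38)) = sqrt(-8*(-6) - 38*(-37)) = sqrt(48 + 1406) = sqrt(1454)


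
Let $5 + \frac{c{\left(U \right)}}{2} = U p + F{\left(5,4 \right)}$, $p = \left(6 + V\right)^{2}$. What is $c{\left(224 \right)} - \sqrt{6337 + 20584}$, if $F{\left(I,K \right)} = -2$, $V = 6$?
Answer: $64498 - \sqrt{26921} \approx 64334.0$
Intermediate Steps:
$p = 144$ ($p = \left(6 + 6\right)^{2} = 12^{2} = 144$)
$c{\left(U \right)} = -14 + 288 U$ ($c{\left(U \right)} = -10 + 2 \left(U 144 - 2\right) = -10 + 2 \left(144 U - 2\right) = -10 + 2 \left(-2 + 144 U\right) = -10 + \left(-4 + 288 U\right) = -14 + 288 U$)
$c{\left(224 \right)} - \sqrt{6337 + 20584} = \left(-14 + 288 \cdot 224\right) - \sqrt{6337 + 20584} = \left(-14 + 64512\right) - \sqrt{26921} = 64498 - \sqrt{26921}$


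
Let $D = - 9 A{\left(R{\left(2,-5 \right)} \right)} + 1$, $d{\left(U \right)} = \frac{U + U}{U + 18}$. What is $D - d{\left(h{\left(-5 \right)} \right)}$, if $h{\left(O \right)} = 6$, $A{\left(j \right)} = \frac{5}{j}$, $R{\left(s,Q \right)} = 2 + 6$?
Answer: $- \frac{41}{8} \approx -5.125$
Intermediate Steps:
$R{\left(s,Q \right)} = 8$
$d{\left(U \right)} = \frac{2 U}{18 + U}$
$D = - \frac{37}{8}$ ($D = - 9 \cdot \frac{5}{8} + 1 = - 9 \cdot 5 \cdot \frac{1}{8} + 1 = \left(-9\right) \frac{5}{8} + 1 = - \frac{45}{8} + 1 = - \frac{37}{8} \approx -4.625$)
$D - d{\left(h{\left(-5 \right)} \right)} = - \frac{37}{8} - 2 \cdot 6 \frac{1}{18 + 6} = - \frac{37}{8} - 2 \cdot 6 \cdot \frac{1}{24} = - \frac{37}{8} - \frac{1}{2} = - \frac{41}{8}$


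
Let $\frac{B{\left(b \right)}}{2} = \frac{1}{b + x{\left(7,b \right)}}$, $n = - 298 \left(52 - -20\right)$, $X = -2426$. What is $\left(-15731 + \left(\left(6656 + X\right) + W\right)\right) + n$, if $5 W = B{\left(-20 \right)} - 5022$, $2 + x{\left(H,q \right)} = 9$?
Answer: $- \frac{2207493}{65} \approx -33961.0$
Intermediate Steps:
$x{\left(H,q \right)} = 7$ ($x{\left(H,q \right)} = -2 + 9 = 7$)
$n = -21456$ ($n = - 298 \left(52 + 20\right) = \left(-298\right) 72 = -21456$)
$B{\left(b \right)} = \frac{2}{7 + b}$ ($B{\left(b \right)} = \frac{2}{b + 7} = \frac{2}{7 + b}$)
$W = - \frac{65288}{65}$ ($W = \frac{\frac{2}{7 - 20} - 5022}{5} = \frac{\frac{2}{-13} - 5022}{5} = \frac{2 \left(- \frac{1}{13}\right) - 5022}{5} = \frac{- \frac{2}{13} - 5022}{5} = \frac{1}{5} \left(- \frac{65288}{13}\right) = - \frac{65288}{65} \approx -1004.4$)
$\left(-15731 + \left(\left(6656 + X\right) + W\right)\right) + n = \left(-15731 + \left(\left(6656 - 2426\right) - \frac{65288}{65}\right)\right) - 21456 = \left(-15731 + \left(4230 - \frac{65288}{65}\right)\right) - 21456 = \left(-15731 + \frac{209662}{65}\right) - 21456 = - \frac{812853}{65} - 21456 = - \frac{2207493}{65}$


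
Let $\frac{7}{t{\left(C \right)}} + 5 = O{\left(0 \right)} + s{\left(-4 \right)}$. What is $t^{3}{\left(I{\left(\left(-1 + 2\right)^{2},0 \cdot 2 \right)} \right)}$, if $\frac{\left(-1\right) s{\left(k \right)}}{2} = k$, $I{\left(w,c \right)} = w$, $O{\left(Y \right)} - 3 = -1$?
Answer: $\frac{343}{125} \approx 2.744$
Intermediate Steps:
$O{\left(Y \right)} = 2$ ($O{\left(Y \right)} = 3 - 1 = 2$)
$s{\left(k \right)} = - 2 k$
$t{\left(C \right)} = \frac{7}{5}$ ($t{\left(C \right)} = \frac{7}{-5 + \left(2 - -8\right)} = \frac{7}{-5 + \left(2 + 8\right)} = \frac{7}{-5 + 10} = \frac{7}{5}$)
$t^{3}{\left(I{\left(\left(-1 + 2\right)^{2},0 \cdot 2 \right)} \right)} = \left(\frac{7}{5}\right)^{3} = \frac{343}{125}$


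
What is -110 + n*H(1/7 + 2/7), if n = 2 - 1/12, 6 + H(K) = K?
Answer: -3379/28 ≈ -120.68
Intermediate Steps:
H(K) = -6 + K
n = 23/12 (n = 2 - 1*1/12 = 2 - 1/12 = 23/12 ≈ 1.9167)
-110 + n*H(1/7 + 2/7) = -110 + 23*(-6 + (1/7 + 2/7))/12 = -110 + 23*(-6 + (1*(⅐) + 2*(⅐)))/12 = -110 + 23*(-6 + (⅐ + 2/7))/12 = -110 + 23*(-6 + 3/7)/12 = -110 + (23/12)*(-39/7) = -110 - 299/28 = -3379/28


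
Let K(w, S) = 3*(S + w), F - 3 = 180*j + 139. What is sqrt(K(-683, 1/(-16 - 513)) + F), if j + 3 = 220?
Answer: sqrt(19653934)/23 ≈ 192.75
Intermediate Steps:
j = 217 (j = -3 + 220 = 217)
F = 39202 (F = 3 + (180*217 + 139) = 3 + (39060 + 139) = 3 + 39199 = 39202)
K(w, S) = 3*S + 3*w
sqrt(K(-683, 1/(-16 - 513)) + F) = sqrt((3/(-16 - 513) + 3*(-683)) + 39202) = sqrt((3/(-529) - 2049) + 39202) = sqrt((3*(-1/529) - 2049) + 39202) = sqrt((-3/529 - 2049) + 39202) = sqrt(-1083924/529 + 39202) = sqrt(19653934/529) = sqrt(19653934)/23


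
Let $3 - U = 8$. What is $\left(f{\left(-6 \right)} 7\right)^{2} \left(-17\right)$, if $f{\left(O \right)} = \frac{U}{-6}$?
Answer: $- \frac{20825}{36} \approx -578.47$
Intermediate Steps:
$U = -5$ ($U = 3 - 8 = -5$)
$f{\left(O \right)} = \frac{5}{6}$ ($f{\left(O \right)} = - \frac{5}{-6} = \left(-5\right) \left(- \frac{1}{6}\right) = \frac{5}{6}$)
$\left(f{\left(-6 \right)} 7\right)^{2} \left(-17\right) = \left(\frac{5}{6} \cdot 7\right)^{2} \left(-17\right) = \left(\frac{35}{6}\right)^{2} \left(-17\right) = \frac{1225}{36} \left(-17\right) = - \frac{20825}{36}$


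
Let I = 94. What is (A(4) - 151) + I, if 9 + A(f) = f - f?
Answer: -66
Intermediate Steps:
A(f) = -9 (A(f) = -9 + (f - f) = -9 + 0 = -9)
(A(4) - 151) + I = (-9 - 151) + 94 = -160 + 94 = -66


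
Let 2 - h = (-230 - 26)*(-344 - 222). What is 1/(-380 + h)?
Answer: -1/145274 ≈ -6.8835e-6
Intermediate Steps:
h = -144894 (h = 2 - (-230 - 26)*(-344 - 222) = 2 - (-256)*(-566) = 2 - 1*144896 = 2 - 144896 = -144894)
1/(-380 + h) = 1/(-380 - 144894) = 1/(-145274) = -1/145274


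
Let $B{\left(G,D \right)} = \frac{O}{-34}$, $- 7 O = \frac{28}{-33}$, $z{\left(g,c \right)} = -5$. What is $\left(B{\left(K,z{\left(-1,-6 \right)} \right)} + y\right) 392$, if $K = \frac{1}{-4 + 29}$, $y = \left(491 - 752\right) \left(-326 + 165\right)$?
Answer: $\frac{9240921368}{561} \approx 1.6472 \cdot 10^{7}$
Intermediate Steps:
$O = \frac{4}{33}$ ($O = - \frac{28 \frac{1}{-33}}{7} = - \frac{28 \left(- \frac{1}{33}\right)}{7} = \left(- \frac{1}{7}\right) \left(- \frac{28}{33}\right) = \frac{4}{33} \approx 0.12121$)
$y = 42021$ ($y = \left(-261\right) \left(-161\right) = 42021$)
$K = \frac{1}{25} \approx 0.04$
$B{\left(G,D \right)} = - \frac{2}{561}$ ($B{\left(G,D \right)} = \frac{4}{33 \left(-34\right)} = \frac{4}{33} \left(- \frac{1}{34}\right) = - \frac{2}{561}$)
$\left(B{\left(K,z{\left(-1,-6 \right)} \right)} + y\right) 392 = \left(- \frac{2}{561} + 42021\right) 392 = \frac{23573779}{561} \cdot 392 = \frac{9240921368}{561}$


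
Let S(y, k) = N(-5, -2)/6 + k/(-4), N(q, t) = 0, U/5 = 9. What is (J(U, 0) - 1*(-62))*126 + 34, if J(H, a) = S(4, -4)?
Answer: 7972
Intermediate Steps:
U = 45 (U = 5*9 = 45)
S(y, k) = -k/4 (S(y, k) = 0/6 + k/(-4) = 0*(1/6) + k*(-1/4) = 0 - k/4 = -k/4)
J(H, a) = 1 (J(H, a) = -1/4*(-4) = 1)
(J(U, 0) - 1*(-62))*126 + 34 = (1 - 1*(-62))*126 + 34 = (1 + 62)*126 + 34 = 63*126 + 34 = 7938 + 34 = 7972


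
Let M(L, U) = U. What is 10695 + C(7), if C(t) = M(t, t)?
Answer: 10702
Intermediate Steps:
C(t) = t
10695 + C(7) = 10695 + 7 = 10702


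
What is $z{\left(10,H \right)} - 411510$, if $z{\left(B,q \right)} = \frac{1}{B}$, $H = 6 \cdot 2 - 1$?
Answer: $- \frac{4115099}{10} \approx -4.1151 \cdot 10^{5}$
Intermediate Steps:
$H = 11$ ($H = 12 - 1 = 11$)
$z{\left(10,H \right)} - 411510 = \frac{1}{10} - 411510 = - \frac{4115099}{10}$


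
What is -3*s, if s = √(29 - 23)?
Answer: -3*√6 ≈ -7.3485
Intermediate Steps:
s = √6 ≈ 2.4495
-3*s = -3*√6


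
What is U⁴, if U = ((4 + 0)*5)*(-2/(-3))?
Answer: 2560000/81 ≈ 31605.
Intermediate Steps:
U = 40/3 (U = (4*5)*(-2*(-⅓)) = 20*(⅔) = 40/3 ≈ 13.333)
U⁴ = (40/3)⁴ = 2560000/81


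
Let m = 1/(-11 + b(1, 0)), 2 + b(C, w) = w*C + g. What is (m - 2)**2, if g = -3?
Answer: 1089/256 ≈ 4.2539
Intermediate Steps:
b(C, w) = -5 + C*w (b(C, w) = -2 + (w*C - 3) = -2 + (C*w - 3) = -2 + (-3 + C*w) = -5 + C*w)
m = -1/16 (m = 1/(-11 + (-5 + 1*0)) = 1/(-11 + (-5 + 0)) = 1/(-11 - 5) = 1/(-16) = -1/16 ≈ -0.062500)
(m - 2)**2 = (-1/16 - 2)**2 = (-33/16)**2 = 1089/256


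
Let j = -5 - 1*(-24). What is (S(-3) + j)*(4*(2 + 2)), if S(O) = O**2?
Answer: 448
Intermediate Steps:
j = 19 (j = -5 + 24 = 19)
(S(-3) + j)*(4*(2 + 2)) = ((-3)**2 + 19)*(4*(2 + 2)) = (9 + 19)*(4*4) = 28*16 = 448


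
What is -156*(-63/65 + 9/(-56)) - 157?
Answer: 1349/70 ≈ 19.271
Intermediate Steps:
-156*(-63/65 + 9/(-56)) - 157 = -156*(-63*1/65 + 9*(-1/56)) - 157 = -156*(-63/65 - 9/56) - 157 = -156*(-4113/3640) - 157 = 12339/70 - 157 = 1349/70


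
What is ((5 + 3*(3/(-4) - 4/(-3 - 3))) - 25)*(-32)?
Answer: 648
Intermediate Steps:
((5 + 3*(3/(-4) - 4/(-3 - 3))) - 25)*(-32) = ((5 + 3*(3*(-1/4) - 4/(-6))) - 25)*(-32) = ((5 + 3*(-3/4 - 4*(-1/6))) - 25)*(-32) = ((5 + 3*(-3/4 + 2/3)) - 25)*(-32) = ((5 + 3*(-1/12)) - 25)*(-32) = ((5 - 1/4) - 25)*(-32) = (19/4 - 25)*(-32) = -81/4*(-32) = 648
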